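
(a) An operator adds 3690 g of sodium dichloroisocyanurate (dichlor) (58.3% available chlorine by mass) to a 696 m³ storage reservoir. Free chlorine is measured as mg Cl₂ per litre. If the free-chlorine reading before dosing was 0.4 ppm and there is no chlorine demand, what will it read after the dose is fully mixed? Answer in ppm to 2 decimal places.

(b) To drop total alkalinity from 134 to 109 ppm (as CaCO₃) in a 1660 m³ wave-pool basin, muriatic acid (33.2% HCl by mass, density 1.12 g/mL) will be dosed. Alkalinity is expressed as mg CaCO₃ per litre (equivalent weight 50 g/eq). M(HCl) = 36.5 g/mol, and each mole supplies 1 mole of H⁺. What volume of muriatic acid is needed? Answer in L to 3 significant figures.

(a) Volume: 696 m³ = 696,000 L.
(a) Available chlorine delivered: 3690 g × 0.583 = 2151 g as Cl₂.
(a) Concentration rise: 2151 g / 696,000 L = 3.091 mg/L = 3.09 ppm.
(a) Final FC: 0.4 + 3.09 = 3.49 ppm.

(b) Volume: 1660 m³ = 1,660,000 L.
(b) Alkalinity to neutralize: (134 − 109) = 25 mg/L as CaCO₃ × 1,660,000 L = 41,500 g as CaCO₃.
(b) Equivalents of H⁺ required: 41,500 ÷ 50 g/eq = 830 eq = 830 mol HCl.
(b) Mass of HCl: 830 × 36.5 = 30,300 g.
(b) Mass of 33.2% solution: 30,300 / 0.332 = 91,250 g.
(b) Volume: 91,250 g ÷ 1.12 g/mL = 81,470 mL.

(a) 3.49 ppm; (b) 81.5 L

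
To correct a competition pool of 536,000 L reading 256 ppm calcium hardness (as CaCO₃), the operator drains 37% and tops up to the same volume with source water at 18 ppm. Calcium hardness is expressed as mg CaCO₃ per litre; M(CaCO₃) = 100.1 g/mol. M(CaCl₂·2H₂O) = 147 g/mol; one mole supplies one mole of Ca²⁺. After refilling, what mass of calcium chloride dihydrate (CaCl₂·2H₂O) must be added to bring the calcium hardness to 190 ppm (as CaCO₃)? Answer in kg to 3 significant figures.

17.4 kg

After draining 37% and refilling: 256 × 0.63 + 18 × 0.37 = 167.94 ppm.
Deficit to target: 190 − 167.94 = 22.06 mg/L.
As CaCO₃: 22.06 mg/L × 536,000 L = 11,820 g; ÷ 100.1 = 118.1 mol Ca²⁺.
Mass: 118.1 × 147 = 17,360 g.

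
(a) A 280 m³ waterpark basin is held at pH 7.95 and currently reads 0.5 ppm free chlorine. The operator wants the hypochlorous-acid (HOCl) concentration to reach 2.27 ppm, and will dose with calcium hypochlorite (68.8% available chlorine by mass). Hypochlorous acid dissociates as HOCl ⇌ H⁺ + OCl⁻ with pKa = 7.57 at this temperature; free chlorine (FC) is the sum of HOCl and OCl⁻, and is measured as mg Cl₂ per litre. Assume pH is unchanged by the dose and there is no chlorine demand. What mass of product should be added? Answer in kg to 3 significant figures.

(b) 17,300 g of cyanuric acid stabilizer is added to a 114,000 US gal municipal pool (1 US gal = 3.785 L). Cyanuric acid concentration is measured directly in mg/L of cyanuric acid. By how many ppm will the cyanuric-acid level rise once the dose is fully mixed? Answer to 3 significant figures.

(a) 2.94 kg; (b) 40.1 ppm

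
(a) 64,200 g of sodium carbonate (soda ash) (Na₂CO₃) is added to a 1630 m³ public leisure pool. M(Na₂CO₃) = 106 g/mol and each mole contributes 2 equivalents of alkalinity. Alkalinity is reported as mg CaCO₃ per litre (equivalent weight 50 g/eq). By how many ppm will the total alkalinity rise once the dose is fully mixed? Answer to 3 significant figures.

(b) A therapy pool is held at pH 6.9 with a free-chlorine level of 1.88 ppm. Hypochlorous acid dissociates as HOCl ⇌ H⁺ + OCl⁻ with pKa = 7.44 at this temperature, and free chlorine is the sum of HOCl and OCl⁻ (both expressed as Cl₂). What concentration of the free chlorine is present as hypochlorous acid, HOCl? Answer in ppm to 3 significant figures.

(a) Volume: 1630 m³ = 1,630,000 L.
(a) Moles of Na₂CO₃: 64,200 g ÷ 106 g/mol = 605.7 mol → 1211 eq of alkalinity.
(a) As CaCO₃: 1211 eq × 50 g/eq = 60,570 g.
(a) Rise: 60,570 g / 1,630,000 L × 1000 = 37.16 mg/L.

(b) [OCl⁻]/[HOCl] = 10^(pH − pKa) = 10^(6.9 − 7.44) = 10^-0.54 = 0.2884.
(b) Fraction as HOCl = 1 / (1 + 0.2884) = 0.7762.
(b) HOCl = 0.7762 × 1.88 ppm = 1.459 ppm.

(a) 37.2 ppm; (b) 1.46 ppm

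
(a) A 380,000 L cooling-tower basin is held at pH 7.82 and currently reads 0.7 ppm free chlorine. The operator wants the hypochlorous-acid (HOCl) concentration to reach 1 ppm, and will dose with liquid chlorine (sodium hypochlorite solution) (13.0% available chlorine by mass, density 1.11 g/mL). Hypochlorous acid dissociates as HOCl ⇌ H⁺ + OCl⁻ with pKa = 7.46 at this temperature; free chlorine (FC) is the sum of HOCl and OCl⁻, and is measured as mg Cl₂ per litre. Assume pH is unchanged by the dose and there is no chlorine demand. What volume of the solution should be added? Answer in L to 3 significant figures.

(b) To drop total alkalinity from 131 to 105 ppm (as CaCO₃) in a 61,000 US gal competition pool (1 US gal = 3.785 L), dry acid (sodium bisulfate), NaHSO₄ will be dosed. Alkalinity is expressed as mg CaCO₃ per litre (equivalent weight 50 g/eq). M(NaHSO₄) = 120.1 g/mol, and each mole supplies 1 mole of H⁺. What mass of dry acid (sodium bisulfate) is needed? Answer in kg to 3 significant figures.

(a) [OCl⁻]/[HOCl] = 10^(pH − pKa) = 10^(7.82 − 7.46) = 2.291; fraction as HOCl = 1/(1 + 2.291) = 0.3039.
(a) Free chlorine required for 1 ppm HOCl: 1 / 0.3039 = 3.291 ppm.
(a) FC to add: 3.291 − 0.7 = 2.591 mg/L as Cl₂.
(a) Cl₂ equivalent: 2.591 mg/L × 380,000 L = 984.5 g.
(a) Product at 13.0% available Cl: 984.5 / 0.13 = 7573 g.
(a) Volume: 7573 g ÷ 1.11 g/mL = 6823 mL.

(b) Volume: 61,000 US gal × 3.785 L/gal = 230,885 L.
(b) Alkalinity to neutralize: (131 − 105) = 26 mg/L as CaCO₃ × 230,885 L = 6003 g as CaCO₃.
(b) Equivalents of H⁺ required: 6003 ÷ 50 g/eq = 120.1 eq = 120.1 mol NaHSO₄.
(b) Mass of NaHSO₄: 120.1 × 120.1 = 14,420 g.

(a) 6.82 L; (b) 14.4 kg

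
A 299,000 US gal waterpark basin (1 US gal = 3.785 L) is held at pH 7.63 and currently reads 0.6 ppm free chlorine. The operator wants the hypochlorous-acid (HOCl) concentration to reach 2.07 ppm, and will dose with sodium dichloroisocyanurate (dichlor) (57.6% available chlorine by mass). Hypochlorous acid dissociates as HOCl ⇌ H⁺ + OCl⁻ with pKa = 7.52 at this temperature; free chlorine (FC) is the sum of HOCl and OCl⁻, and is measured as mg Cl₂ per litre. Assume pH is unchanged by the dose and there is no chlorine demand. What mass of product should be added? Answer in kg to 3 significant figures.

8.13 kg

Volume: 299,000 US gal × 3.785 L/gal = 1,131,715 L.
[OCl⁻]/[HOCl] = 10^(pH − pKa) = 10^(7.63 − 7.52) = 1.288; fraction as HOCl = 1/(1 + 1.288) = 0.437.
Free chlorine required for 2.07 ppm HOCl: 2.07 / 0.437 = 4.737 ppm.
FC to add: 4.737 − 0.6 = 4.137 mg/L as Cl₂.
Cl₂ equivalent: 4.137 mg/L × 1,131,715 L = 4682 g.
Product at 57.6% available Cl: 4682 / 0.576 = 8128 g.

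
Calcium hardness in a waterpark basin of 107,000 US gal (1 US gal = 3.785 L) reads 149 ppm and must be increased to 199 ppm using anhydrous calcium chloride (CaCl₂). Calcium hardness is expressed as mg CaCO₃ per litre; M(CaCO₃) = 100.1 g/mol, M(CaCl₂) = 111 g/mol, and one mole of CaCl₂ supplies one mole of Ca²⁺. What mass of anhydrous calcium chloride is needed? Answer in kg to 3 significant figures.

22.5 kg

Volume: 107,000 US gal × 3.785 L/gal = 404,995 L.
Hardness to add: (199 − 149) = 50 mg/L as CaCO₃ × 404,995 L = 20,250 g as CaCO₃.
Moles of Ca²⁺ (1 mol Ca²⁺ ≡ 1 mol CaCO₃): 20,250 / 100.1 g/mol = 202.3 mol.
Mass of CaCl₂: 202.3 × 111 = 22,450 g.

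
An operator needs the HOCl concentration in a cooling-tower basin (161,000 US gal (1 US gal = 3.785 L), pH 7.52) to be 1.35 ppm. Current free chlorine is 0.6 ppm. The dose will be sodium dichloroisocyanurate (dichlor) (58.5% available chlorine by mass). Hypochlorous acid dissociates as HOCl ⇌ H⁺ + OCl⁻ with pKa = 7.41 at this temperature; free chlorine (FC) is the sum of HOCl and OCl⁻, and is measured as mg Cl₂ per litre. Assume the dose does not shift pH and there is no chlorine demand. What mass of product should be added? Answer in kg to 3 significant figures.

2.59 kg

Volume: 161,000 US gal × 3.785 L/gal = 609,385 L.
[OCl⁻]/[HOCl] = 10^(pH − pKa) = 10^(7.52 − 7.41) = 1.288; fraction as HOCl = 1/(1 + 1.288) = 0.437.
Free chlorine required for 1.35 ppm HOCl: 1.35 / 0.437 = 3.089 ppm.
FC to add: 3.089 − 0.6 = 2.489 mg/L as Cl₂.
Cl₂ equivalent: 2.489 mg/L × 609,385 L = 1517 g.
Product at 58.5% available Cl: 1517 / 0.585 = 2593 g.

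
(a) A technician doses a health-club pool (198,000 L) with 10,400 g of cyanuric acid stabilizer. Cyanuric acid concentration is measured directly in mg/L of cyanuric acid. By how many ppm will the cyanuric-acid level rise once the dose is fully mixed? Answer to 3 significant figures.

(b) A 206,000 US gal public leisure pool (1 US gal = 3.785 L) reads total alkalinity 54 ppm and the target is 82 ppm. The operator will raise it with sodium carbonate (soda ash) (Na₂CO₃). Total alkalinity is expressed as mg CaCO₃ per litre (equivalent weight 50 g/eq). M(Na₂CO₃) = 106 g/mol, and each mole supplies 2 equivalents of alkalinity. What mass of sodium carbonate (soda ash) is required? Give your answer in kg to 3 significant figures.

(a) Rise: 10,400 g / 198,000 L × 1000 = 52.53 mg/L.

(b) Volume: 206,000 US gal × 3.785 L/gal = 779,710 L.
(b) Alkalinity to add: (82 − 54) = 28 mg/L as CaCO₃ × 779,710 L = 21,830 g as CaCO₃.
(b) Equivalents: 21,830 g ÷ 50 g/eq = 436.6 eq.
(b) Each mole of Na₂CO₃ supplies 2 eq, so 436.6 / 2 = 218.3 mol.
(b) Mass: 218.3 mol × 106 g/mol = 23,140 g.

(a) 52.5 ppm; (b) 23.1 kg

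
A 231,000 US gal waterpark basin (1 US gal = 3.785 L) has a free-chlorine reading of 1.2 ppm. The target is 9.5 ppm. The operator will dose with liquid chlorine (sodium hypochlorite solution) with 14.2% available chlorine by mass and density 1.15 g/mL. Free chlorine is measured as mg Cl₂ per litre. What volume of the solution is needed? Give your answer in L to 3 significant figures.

44.4 L

Volume: 231,000 US gal × 3.785 L/gal = 874,335 L.
Chlorine deficit: 9.5 − 1.2 = 8.3 ppm = 8.3 mg/L as Cl₂.
Cl₂ equivalent needed: 8.3 mg/L × 874,335 L = 7,257,000 mg = 7257 g.
Product at 14.2% available chlorine: 7257 / 0.142 = 51,110 g.
Volume at density 1.15 g/mL: 51,110 g ÷ 1.15 g/mL = 44,440 mL.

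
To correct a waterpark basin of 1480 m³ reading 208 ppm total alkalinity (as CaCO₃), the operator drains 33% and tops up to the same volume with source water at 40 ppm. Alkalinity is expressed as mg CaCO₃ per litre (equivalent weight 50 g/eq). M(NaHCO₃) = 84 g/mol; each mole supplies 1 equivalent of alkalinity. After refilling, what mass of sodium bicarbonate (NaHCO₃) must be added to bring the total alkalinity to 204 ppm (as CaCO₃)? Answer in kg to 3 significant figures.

Volume: 1480 m³ = 1,480,000 L.
After draining 33% and refilling: 208 × 0.67 + 40 × 0.33 = 152.56 ppm.
Deficit to target: 204 − 152.56 = 51.44 mg/L.
As CaCO₃: 51.44 mg/L × 1,480,000 L = 76,130 g; ÷ 50 g/eq ÷ 1 = 1523 mol NaHCO₃.
Mass: 1523 × 84 = 127,900 g.

128 kg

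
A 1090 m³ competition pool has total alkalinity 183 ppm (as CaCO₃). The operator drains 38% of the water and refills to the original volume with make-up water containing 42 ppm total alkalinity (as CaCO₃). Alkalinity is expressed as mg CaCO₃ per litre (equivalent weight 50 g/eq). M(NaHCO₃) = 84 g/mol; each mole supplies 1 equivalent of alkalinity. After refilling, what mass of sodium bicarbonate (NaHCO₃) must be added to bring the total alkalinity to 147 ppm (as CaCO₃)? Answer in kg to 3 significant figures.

Volume: 1090 m³ = 1,090,000 L.
After draining 38% and refilling: 183 × 0.62 + 42 × 0.38 = 129.42 ppm.
Deficit to target: 147 − 129.42 = 17.58 mg/L.
As CaCO₃: 17.58 mg/L × 1,090,000 L = 19,160 g; ÷ 50 g/eq ÷ 1 = 383.2 mol NaHCO₃.
Mass: 383.2 × 84 = 32,190 g.

32.2 kg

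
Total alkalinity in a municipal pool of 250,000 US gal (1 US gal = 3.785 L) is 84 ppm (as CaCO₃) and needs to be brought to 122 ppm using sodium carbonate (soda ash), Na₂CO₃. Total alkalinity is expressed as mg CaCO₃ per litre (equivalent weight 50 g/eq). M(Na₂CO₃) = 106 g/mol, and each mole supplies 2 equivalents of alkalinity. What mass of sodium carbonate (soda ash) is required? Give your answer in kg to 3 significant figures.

Volume: 250,000 US gal × 3.785 L/gal = 946,250 L.
Alkalinity to add: (122 − 84) = 38 mg/L as CaCO₃ × 946,250 L = 35,960 g as CaCO₃.
Equivalents: 35,960 g ÷ 50 g/eq = 719.1 eq.
Each mole of Na₂CO₃ supplies 2 eq, so 719.1 / 2 = 359.6 mol.
Mass: 359.6 mol × 106 g/mol = 38,110 g.

38.1 kg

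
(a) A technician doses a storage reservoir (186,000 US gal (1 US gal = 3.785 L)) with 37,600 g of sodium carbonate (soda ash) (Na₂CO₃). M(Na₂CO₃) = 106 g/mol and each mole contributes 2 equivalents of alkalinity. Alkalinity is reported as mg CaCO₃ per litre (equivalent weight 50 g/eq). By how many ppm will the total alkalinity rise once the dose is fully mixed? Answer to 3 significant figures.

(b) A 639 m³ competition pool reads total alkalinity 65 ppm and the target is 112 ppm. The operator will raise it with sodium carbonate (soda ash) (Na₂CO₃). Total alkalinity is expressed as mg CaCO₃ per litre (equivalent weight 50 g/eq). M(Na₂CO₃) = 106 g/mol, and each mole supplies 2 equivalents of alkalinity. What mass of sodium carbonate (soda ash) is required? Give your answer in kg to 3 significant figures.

(a) 50.4 ppm; (b) 31.8 kg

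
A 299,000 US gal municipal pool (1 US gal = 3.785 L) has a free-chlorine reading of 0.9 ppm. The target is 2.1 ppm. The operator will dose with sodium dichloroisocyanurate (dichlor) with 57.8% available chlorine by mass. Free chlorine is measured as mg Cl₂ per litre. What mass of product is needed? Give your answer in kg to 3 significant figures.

2.35 kg

Volume: 299,000 US gal × 3.785 L/gal = 1,131,715 L.
Chlorine deficit: 2.1 − 0.9 = 1.2 ppm = 1.2 mg/L as Cl₂.
Cl₂ equivalent needed: 1.2 mg/L × 1,131,715 L = 1,358,000 mg = 1358 g.
Product at 57.8% available chlorine: 1358 / 0.578 = 2350 g.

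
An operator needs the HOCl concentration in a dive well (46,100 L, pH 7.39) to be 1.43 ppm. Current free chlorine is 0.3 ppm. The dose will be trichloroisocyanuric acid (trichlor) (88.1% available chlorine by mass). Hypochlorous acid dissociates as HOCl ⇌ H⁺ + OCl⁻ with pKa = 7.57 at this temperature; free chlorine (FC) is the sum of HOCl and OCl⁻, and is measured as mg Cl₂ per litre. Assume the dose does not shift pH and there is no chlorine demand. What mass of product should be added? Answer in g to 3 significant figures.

[OCl⁻]/[HOCl] = 10^(pH − pKa) = 10^(7.39 − 7.57) = 0.6607; fraction as HOCl = 1/(1 + 0.6607) = 0.6022.
Free chlorine required for 1.43 ppm HOCl: 1.43 / 0.6022 = 2.375 ppm.
FC to add: 2.375 − 0.3 = 2.075 mg/L as Cl₂.
Cl₂ equivalent: 2.075 mg/L × 46,100 L = 95.65 g.
Product at 88.1% available Cl: 95.65 / 0.881 = 108.6 g.

109 g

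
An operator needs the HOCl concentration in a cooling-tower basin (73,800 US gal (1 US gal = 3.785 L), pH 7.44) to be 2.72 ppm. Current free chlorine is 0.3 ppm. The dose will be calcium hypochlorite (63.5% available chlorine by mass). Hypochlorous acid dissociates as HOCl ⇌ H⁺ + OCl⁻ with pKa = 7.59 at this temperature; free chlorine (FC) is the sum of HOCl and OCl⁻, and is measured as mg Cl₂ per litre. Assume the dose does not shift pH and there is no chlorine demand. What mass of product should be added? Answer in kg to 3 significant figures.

Volume: 73,800 US gal × 3.785 L/gal = 279,333 L.
[OCl⁻]/[HOCl] = 10^(pH − pKa) = 10^(7.44 − 7.59) = 0.7079; fraction as HOCl = 1/(1 + 0.7079) = 0.5855.
Free chlorine required for 2.72 ppm HOCl: 2.72 / 0.5855 = 4.646 ppm.
FC to add: 4.646 − 0.3 = 4.346 mg/L as Cl₂.
Cl₂ equivalent: 4.346 mg/L × 279,333 L = 1214 g.
Product at 63.5% available Cl: 1214 / 0.635 = 1912 g.

1.91 kg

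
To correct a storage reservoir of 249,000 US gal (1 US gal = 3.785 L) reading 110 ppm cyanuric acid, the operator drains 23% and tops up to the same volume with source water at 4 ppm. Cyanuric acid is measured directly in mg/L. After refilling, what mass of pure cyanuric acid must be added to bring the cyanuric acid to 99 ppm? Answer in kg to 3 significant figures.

Volume: 249,000 US gal × 3.785 L/gal = 942,465 L.
After draining 23% and refilling: 110 × 0.77 + 4 × 0.23 = 85.62 ppm.
Deficit to target: 99 − 85.62 = 13.38 mg/L.
Mass: 13.38 mg/L × 942,465 L = 12,610 g cyanuric acid.

12.6 kg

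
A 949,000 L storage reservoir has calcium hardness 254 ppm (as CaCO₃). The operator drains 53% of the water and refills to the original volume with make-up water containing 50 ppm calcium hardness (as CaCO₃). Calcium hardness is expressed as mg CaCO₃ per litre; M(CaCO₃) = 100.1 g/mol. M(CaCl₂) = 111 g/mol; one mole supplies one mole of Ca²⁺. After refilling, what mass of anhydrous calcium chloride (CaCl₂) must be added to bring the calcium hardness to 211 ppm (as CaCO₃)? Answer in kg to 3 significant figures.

68.5 kg

After draining 53% and refilling: 254 × 0.47 + 50 × 0.53 = 145.88 ppm.
Deficit to target: 211 − 145.88 = 65.12 mg/L.
As CaCO₃: 65.12 mg/L × 949,000 L = 61,800 g; ÷ 100.1 = 617.4 mol Ca²⁺.
Mass: 617.4 × 111 = 68,530 g.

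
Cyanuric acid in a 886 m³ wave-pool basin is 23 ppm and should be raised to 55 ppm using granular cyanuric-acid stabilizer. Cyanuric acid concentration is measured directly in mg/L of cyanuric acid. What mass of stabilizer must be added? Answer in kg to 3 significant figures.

Volume: 886 m³ = 886,000 L.
CYA to add: (55 − 23) = 32 mg/L × 886,000 L = 28,350 g cyanuric acid.

28.4 kg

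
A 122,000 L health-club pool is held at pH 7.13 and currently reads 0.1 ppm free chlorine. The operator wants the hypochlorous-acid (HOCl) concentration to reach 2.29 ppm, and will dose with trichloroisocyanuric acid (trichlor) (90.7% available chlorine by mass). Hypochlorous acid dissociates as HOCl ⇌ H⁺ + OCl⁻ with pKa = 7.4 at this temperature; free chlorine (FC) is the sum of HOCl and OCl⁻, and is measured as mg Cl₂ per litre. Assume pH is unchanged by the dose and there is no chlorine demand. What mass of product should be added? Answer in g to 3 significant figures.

[OCl⁻]/[HOCl] = 10^(pH − pKa) = 10^(7.13 − 7.4) = 0.537; fraction as HOCl = 1/(1 + 0.537) = 0.6506.
Free chlorine required for 2.29 ppm HOCl: 2.29 / 0.6506 = 3.52 ppm.
FC to add: 3.52 − 0.1 = 3.42 mg/L as Cl₂.
Cl₂ equivalent: 3.42 mg/L × 122,000 L = 417.2 g.
Product at 90.7% available Cl: 417.2 / 0.907 = 460 g.

460 g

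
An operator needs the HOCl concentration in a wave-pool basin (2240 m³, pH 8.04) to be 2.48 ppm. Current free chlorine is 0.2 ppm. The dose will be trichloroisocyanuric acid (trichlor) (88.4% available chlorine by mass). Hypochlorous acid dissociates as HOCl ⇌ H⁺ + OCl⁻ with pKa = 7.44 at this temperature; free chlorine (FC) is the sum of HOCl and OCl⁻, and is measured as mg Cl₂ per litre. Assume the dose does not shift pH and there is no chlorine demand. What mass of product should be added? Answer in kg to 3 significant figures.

Volume: 2240 m³ = 2,240,000 L.
[OCl⁻]/[HOCl] = 10^(pH − pKa) = 10^(8.04 − 7.44) = 3.981; fraction as HOCl = 1/(1 + 3.981) = 0.2008.
Free chlorine required for 2.48 ppm HOCl: 2.48 / 0.2008 = 12.35 ppm.
FC to add: 12.35 − 0.2 = 12.15 mg/L as Cl₂.
Cl₂ equivalent: 12.15 mg/L × 2,240,000 L = 27,220 g.
Product at 88.4% available Cl: 27,220 / 0.884 = 30,800 g.

30.8 kg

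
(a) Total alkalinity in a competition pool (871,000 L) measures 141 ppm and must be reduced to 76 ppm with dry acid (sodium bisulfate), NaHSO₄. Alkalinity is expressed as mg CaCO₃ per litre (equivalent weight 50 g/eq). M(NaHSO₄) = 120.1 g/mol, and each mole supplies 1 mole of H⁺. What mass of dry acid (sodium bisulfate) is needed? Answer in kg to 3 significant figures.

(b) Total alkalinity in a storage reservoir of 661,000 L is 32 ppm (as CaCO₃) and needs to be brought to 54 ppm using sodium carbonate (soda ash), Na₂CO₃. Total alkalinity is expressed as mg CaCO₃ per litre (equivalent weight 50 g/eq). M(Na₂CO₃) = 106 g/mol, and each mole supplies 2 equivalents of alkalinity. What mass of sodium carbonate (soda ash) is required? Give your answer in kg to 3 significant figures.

(a) 136 kg; (b) 15.4 kg

(a) Alkalinity to neutralize: (141 − 76) = 65 mg/L as CaCO₃ × 871,000 L = 56,620 g as CaCO₃.
(a) Equivalents of H⁺ required: 56,620 ÷ 50 g/eq = 1132 eq = 1132 mol NaHSO₄.
(a) Mass of NaHSO₄: 1132 × 120.1 = 136,000 g.

(b) Alkalinity to add: (54 − 32) = 22 mg/L as CaCO₃ × 661,000 L = 14,540 g as CaCO₃.
(b) Equivalents: 14,540 g ÷ 50 g/eq = 290.8 eq.
(b) Each mole of Na₂CO₃ supplies 2 eq, so 290.8 / 2 = 145.4 mol.
(b) Mass: 145.4 mol × 106 g/mol = 15,410 g.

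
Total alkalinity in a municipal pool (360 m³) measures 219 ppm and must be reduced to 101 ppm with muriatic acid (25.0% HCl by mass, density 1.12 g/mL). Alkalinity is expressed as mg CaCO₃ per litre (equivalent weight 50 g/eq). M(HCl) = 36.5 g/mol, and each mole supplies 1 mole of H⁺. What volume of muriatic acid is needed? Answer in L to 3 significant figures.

Volume: 360 m³ = 360,000 L.
Alkalinity to neutralize: (219 − 101) = 118 mg/L as CaCO₃ × 360,000 L = 42,480 g as CaCO₃.
Equivalents of H⁺ required: 42,480 ÷ 50 g/eq = 849.6 eq = 849.6 mol HCl.
Mass of HCl: 849.6 × 36.5 = 31,010 g.
Mass of 25.0% solution: 31,010 / 0.25 = 124,000 g.
Volume: 124,000 g ÷ 1.12 g/mL = 110,800 mL.

111 L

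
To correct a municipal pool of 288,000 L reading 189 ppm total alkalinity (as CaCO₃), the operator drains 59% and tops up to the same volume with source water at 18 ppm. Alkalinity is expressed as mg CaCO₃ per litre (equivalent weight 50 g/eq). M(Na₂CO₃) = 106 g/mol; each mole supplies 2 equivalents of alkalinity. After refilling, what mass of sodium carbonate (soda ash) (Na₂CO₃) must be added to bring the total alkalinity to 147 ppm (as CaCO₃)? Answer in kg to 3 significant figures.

18.0 kg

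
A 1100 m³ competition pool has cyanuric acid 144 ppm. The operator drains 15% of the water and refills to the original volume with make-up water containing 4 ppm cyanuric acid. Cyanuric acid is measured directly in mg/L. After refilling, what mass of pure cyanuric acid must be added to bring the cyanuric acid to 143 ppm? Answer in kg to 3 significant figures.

22.0 kg

Volume: 1100 m³ = 1,100,000 L.
After draining 15% and refilling: 144 × 0.85 + 4 × 0.15 = 123 ppm.
Deficit to target: 143 − 123 = 20 mg/L.
Mass: 20 mg/L × 1,100,000 L = 22,000 g cyanuric acid.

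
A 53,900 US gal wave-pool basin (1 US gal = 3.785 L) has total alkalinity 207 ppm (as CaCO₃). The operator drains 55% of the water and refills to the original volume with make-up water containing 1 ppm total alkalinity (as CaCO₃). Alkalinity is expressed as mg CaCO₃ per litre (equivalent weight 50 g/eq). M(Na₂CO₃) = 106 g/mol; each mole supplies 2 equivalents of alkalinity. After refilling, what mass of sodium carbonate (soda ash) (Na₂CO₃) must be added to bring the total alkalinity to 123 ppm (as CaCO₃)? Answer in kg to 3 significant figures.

Volume: 53,900 US gal × 3.785 L/gal = 204,012 L.
After draining 55% and refilling: 207 × 0.45 + 1 × 0.55 = 93.7 ppm.
Deficit to target: 123 − 93.7 = 29.3 mg/L.
As CaCO₃: 29.3 mg/L × 204,012 L = 5978 g; ÷ 50 g/eq ÷ 2 = 59.78 mol Na₂CO₃.
Mass: 59.78 × 106 = 6336 g.

6.34 kg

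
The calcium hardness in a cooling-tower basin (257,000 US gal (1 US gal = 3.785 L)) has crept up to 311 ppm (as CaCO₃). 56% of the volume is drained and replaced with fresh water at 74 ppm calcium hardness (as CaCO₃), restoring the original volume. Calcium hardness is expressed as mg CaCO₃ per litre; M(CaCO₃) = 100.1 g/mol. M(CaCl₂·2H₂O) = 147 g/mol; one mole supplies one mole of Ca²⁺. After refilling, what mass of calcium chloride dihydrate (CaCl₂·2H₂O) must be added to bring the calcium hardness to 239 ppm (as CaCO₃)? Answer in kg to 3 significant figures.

86.7 kg

Volume: 257,000 US gal × 3.785 L/gal = 972,745 L.
After draining 56% and refilling: 311 × 0.44 + 74 × 0.56 = 178.28 ppm.
Deficit to target: 239 − 178.28 = 60.72 mg/L.
As CaCO₃: 60.72 mg/L × 972,745 L = 59,070 g; ÷ 100.1 = 590.1 mol Ca²⁺.
Mass: 590.1 × 147 = 86,740 g.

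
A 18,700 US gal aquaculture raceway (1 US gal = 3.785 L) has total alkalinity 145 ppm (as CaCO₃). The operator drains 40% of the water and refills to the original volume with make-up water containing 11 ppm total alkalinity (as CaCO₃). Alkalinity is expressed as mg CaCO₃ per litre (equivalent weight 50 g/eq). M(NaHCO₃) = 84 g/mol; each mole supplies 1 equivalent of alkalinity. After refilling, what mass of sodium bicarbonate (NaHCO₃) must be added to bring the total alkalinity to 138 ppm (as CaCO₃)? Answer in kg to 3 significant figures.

5.54 kg

Volume: 18,700 US gal × 3.785 L/gal = 70,780 L.
After draining 40% and refilling: 145 × 0.60 + 11 × 0.40 = 91.4 ppm.
Deficit to target: 138 − 91.4 = 46.6 mg/L.
As CaCO₃: 46.6 mg/L × 70,780 L = 3298 g; ÷ 50 g/eq ÷ 1 = 65.97 mol NaHCO₃.
Mass: 65.97 × 84 = 5541 g.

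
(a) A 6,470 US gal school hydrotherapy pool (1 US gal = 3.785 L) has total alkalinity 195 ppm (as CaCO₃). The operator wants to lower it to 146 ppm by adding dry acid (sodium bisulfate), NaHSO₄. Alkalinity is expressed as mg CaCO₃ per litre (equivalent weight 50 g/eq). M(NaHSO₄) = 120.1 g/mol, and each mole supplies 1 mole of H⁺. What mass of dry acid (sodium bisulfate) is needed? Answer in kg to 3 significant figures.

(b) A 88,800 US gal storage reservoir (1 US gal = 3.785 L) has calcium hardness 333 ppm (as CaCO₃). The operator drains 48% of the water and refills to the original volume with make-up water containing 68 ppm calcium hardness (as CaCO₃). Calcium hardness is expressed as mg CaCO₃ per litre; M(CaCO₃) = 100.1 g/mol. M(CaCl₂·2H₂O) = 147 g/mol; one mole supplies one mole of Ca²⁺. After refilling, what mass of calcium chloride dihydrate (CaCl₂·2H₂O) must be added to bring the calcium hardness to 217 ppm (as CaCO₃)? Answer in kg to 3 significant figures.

(a) 2.88 kg; (b) 5.53 kg

(a) Volume: 6,470 US gal × 3.785 L/gal = 24,489 L.
(a) Alkalinity to neutralize: (195 − 146) = 49 mg/L as CaCO₃ × 24,489 L = 1200 g as CaCO₃.
(a) Equivalents of H⁺ required: 1200 ÷ 50 g/eq = 24 eq = 24 mol NaHSO₄.
(a) Mass of NaHSO₄: 24 × 120.1 = 2882 g.

(b) Volume: 88,800 US gal × 3.785 L/gal = 336,108 L.
(b) After draining 48% and refilling: 333 × 0.52 + 68 × 0.48 = 205.8 ppm.
(b) Deficit to target: 217 − 205.8 = 11.2 mg/L.
(b) As CaCO₃: 11.2 mg/L × 336,108 L = 3764 g; ÷ 100.1 = 37.61 mol Ca²⁺.
(b) Mass: 37.61 × 147 = 5528 g.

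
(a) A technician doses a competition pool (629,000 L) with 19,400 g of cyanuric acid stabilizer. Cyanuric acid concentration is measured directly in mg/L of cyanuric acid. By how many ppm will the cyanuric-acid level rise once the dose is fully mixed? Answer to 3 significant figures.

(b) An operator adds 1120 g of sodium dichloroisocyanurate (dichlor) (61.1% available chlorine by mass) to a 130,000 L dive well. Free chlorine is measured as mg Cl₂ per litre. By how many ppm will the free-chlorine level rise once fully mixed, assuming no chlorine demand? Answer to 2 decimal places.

(a) Rise: 19,400 g / 629,000 L × 1000 = 30.84 mg/L.

(b) Available chlorine delivered: 1120 g × 0.611 = 684.3 g as Cl₂.
(b) Concentration rise: 684.3 g / 130,000 L = 5.264 mg/L = 5.26 ppm.

(a) 30.8 ppm; (b) 5.26 ppm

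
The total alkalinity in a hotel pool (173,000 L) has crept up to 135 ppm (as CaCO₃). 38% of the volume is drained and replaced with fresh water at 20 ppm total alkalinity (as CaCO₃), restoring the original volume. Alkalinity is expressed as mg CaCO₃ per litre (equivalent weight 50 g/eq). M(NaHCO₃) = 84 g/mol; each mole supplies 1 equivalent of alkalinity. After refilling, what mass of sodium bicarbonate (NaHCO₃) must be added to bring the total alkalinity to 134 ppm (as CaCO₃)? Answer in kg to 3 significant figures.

12.4 kg

After draining 38% and refilling: 135 × 0.62 + 20 × 0.38 = 91.3 ppm.
Deficit to target: 134 − 91.3 = 42.7 mg/L.
As CaCO₃: 42.7 mg/L × 173,000 L = 7387 g; ÷ 50 g/eq ÷ 1 = 147.7 mol NaHCO₃.
Mass: 147.7 × 84 = 12,410 g.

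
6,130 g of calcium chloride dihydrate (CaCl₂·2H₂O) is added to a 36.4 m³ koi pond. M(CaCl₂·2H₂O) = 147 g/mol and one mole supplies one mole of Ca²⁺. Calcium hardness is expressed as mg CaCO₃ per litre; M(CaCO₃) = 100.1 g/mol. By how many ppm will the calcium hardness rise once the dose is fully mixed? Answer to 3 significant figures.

115 ppm

Volume: 36.4 m³ = 36,400 L.
Moles of Ca²⁺: 6,130 g ÷ 147 g/mol = 41.7 mol.
As CaCO₃: 41.7 mol × 100.1 g/mol = 4174 g.
Rise: 4174 g / 36,400 L × 1000 = 114.7 mg/L.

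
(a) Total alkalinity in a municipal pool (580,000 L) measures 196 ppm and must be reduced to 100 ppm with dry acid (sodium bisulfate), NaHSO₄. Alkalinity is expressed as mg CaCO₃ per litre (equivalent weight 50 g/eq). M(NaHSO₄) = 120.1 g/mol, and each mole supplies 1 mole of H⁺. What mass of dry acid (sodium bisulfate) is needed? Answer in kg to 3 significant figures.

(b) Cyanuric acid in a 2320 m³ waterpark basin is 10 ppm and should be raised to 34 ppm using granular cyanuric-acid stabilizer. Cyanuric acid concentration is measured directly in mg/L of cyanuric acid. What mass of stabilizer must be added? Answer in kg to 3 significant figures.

(a) 134 kg; (b) 55.7 kg

(a) Alkalinity to neutralize: (196 − 100) = 96 mg/L as CaCO₃ × 580,000 L = 55,680 g as CaCO₃.
(a) Equivalents of H⁺ required: 55,680 ÷ 50 g/eq = 1114 eq = 1114 mol NaHSO₄.
(a) Mass of NaHSO₄: 1114 × 120.1 = 133,700 g.

(b) Volume: 2320 m³ = 2,320,000 L.
(b) CYA to add: (34 − 10) = 24 mg/L × 2,320,000 L = 55,680 g cyanuric acid.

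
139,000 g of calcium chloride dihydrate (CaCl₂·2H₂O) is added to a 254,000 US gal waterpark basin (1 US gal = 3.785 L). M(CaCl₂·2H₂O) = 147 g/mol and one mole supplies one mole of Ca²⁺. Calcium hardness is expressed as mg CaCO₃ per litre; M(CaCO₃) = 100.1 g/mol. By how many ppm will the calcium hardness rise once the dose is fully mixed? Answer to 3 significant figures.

Volume: 254,000 US gal × 3.785 L/gal = 961,390 L.
Moles of Ca²⁺: 139,000 g ÷ 147 g/mol = 945.6 mol.
As CaCO₃: 945.6 mol × 100.1 g/mol = 94,650 g.
Rise: 94,650 g / 961,390 L × 1000 = 98.45 mg/L.

98.5 ppm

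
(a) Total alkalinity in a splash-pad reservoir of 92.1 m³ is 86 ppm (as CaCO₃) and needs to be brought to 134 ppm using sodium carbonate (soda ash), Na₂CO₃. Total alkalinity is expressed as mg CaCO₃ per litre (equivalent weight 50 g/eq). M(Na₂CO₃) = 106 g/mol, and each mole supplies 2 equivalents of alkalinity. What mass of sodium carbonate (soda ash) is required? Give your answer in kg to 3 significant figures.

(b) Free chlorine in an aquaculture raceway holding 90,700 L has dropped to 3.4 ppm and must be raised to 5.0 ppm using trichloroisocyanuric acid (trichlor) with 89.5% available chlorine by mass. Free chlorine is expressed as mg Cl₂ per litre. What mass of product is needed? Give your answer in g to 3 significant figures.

(a) 4.69 kg; (b) 162 g

(a) Volume: 92.1 m³ = 92,100 L.
(a) Alkalinity to add: (134 − 86) = 48 mg/L as CaCO₃ × 92,100 L = 4421 g as CaCO₃.
(a) Equivalents: 4421 g ÷ 50 g/eq = 88.42 eq.
(a) Each mole of Na₂CO₃ supplies 2 eq, so 88.42 / 2 = 44.21 mol.
(a) Mass: 44.21 mol × 106 g/mol = 4686 g.

(b) Chlorine deficit: 5.0 − 3.4 = 1.6 ppm = 1.6 mg/L as Cl₂.
(b) Cl₂ equivalent needed: 1.6 mg/L × 90,700 L = 145,100 mg = 145.1 g.
(b) Product at 89.5% available chlorine: 145.1 / 0.895 = 162.1 g.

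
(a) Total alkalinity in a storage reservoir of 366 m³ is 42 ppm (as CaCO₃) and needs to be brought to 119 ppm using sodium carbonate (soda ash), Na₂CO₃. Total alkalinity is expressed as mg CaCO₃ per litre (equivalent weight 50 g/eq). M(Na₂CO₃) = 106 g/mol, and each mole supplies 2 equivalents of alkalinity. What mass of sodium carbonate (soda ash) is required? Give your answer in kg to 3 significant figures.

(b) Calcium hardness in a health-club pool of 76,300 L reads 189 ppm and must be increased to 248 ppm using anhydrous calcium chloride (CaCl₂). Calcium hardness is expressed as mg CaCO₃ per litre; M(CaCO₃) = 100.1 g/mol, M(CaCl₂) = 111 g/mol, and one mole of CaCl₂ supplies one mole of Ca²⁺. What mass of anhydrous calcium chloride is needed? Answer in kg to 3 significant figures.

(a) Volume: 366 m³ = 366,000 L.
(a) Alkalinity to add: (119 − 42) = 77 mg/L as CaCO₃ × 366,000 L = 28,180 g as CaCO₃.
(a) Equivalents: 28,180 g ÷ 50 g/eq = 563.6 eq.
(a) Each mole of Na₂CO₃ supplies 2 eq, so 563.6 / 2 = 281.8 mol.
(a) Mass: 281.8 mol × 106 g/mol = 29,870 g.

(b) Hardness to add: (248 − 189) = 59 mg/L as CaCO₃ × 76,300 L = 4502 g as CaCO₃.
(b) Moles of Ca²⁺ (1 mol Ca²⁺ ≡ 1 mol CaCO₃): 4502 / 100.1 g/mol = 44.97 mol.
(b) Mass of CaCl₂: 44.97 × 111 = 4992 g.

(a) 29.9 kg; (b) 4.99 kg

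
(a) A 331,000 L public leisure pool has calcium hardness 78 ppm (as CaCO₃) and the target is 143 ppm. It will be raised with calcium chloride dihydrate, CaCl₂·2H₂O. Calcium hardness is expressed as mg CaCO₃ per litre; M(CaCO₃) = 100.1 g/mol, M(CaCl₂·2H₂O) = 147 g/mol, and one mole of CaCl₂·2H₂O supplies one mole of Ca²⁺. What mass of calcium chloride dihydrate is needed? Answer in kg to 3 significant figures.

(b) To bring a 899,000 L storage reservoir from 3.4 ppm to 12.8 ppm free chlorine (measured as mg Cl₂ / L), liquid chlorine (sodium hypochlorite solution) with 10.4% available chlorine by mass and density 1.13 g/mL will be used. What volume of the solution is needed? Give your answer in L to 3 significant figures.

(a) Hardness to add: (143 − 78) = 65 mg/L as CaCO₃ × 331,000 L = 21,520 g as CaCO₃.
(a) Moles of Ca²⁺ (1 mol Ca²⁺ ≡ 1 mol CaCO₃): 21,520 / 100.1 g/mol = 214.9 mol.
(a) Mass of CaCl₂·2H₂O: 214.9 × 147 = 31,600 g.

(b) Chlorine deficit: 12.8 − 3.4 = 9.4 ppm = 9.4 mg/L as Cl₂.
(b) Cl₂ equivalent needed: 9.4 mg/L × 899,000 L = 8,451,000 mg = 8451 g.
(b) Product at 10.4% available chlorine: 8451 / 0.104 = 81,260 g.
(b) Volume at density 1.13 g/mL: 81,260 g ÷ 1.13 g/mL = 71,910 mL.

(a) 31.6 kg; (b) 71.9 L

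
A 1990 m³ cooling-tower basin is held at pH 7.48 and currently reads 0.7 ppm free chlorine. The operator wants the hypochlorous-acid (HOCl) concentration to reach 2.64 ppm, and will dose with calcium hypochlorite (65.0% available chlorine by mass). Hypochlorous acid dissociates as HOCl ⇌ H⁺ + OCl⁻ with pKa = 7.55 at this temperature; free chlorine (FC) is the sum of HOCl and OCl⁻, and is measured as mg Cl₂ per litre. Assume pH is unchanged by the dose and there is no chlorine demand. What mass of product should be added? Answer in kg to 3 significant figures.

Volume: 1990 m³ = 1,990,000 L.
[OCl⁻]/[HOCl] = 10^(pH − pKa) = 10^(7.48 − 7.55) = 0.8511; fraction as HOCl = 1/(1 + 0.8511) = 0.5402.
Free chlorine required for 2.64 ppm HOCl: 2.64 / 0.5402 = 4.887 ppm.
FC to add: 4.887 − 0.7 = 4.187 mg/L as Cl₂.
Cl₂ equivalent: 4.187 mg/L × 1,990,000 L = 8332 g.
Product at 65.0% available Cl: 8332 / 0.65 = 12,820 g.

12.8 kg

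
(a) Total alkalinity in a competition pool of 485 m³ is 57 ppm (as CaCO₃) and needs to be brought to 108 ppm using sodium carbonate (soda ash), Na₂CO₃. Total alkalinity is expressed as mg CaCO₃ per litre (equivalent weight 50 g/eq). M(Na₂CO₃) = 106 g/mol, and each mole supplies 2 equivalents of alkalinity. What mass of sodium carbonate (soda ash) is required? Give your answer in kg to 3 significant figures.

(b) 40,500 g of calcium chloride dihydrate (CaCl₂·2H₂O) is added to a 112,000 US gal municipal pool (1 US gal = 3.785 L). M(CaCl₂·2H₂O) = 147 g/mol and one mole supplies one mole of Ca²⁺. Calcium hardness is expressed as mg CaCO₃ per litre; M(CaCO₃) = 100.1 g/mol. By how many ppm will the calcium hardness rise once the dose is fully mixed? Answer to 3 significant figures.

(a) 26.2 kg; (b) 65.1 ppm

(a) Volume: 485 m³ = 485,000 L.
(a) Alkalinity to add: (108 − 57) = 51 mg/L as CaCO₃ × 485,000 L = 24,740 g as CaCO₃.
(a) Equivalents: 24,740 g ÷ 50 g/eq = 494.7 eq.
(a) Each mole of Na₂CO₃ supplies 2 eq, so 494.7 / 2 = 247.3 mol.
(a) Mass: 247.3 mol × 106 g/mol = 26,220 g.

(b) Volume: 112,000 US gal × 3.785 L/gal = 423,920 L.
(b) Moles of Ca²⁺: 40,500 g ÷ 147 g/mol = 275.5 mol.
(b) As CaCO₃: 275.5 mol × 100.1 g/mol = 27,580 g.
(b) Rise: 27,580 g / 423,920 L × 1000 = 65.06 mg/L.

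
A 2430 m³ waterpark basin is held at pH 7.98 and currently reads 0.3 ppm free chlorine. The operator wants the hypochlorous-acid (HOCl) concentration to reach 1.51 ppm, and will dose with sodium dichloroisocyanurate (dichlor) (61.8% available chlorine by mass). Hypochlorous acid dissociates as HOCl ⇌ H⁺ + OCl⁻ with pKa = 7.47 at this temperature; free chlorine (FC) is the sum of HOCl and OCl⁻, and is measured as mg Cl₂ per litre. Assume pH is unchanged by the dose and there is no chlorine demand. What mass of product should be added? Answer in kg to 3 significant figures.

24.0 kg

Volume: 2430 m³ = 2,430,000 L.
[OCl⁻]/[HOCl] = 10^(pH − pKa) = 10^(7.98 − 7.47) = 3.236; fraction as HOCl = 1/(1 + 3.236) = 0.2361.
Free chlorine required for 1.51 ppm HOCl: 1.51 / 0.2361 = 6.396 ppm.
FC to add: 6.396 − 0.3 = 6.096 mg/L as Cl₂.
Cl₂ equivalent: 6.096 mg/L × 2,430,000 L = 14,810 g.
Product at 61.8% available Cl: 14,810 / 0.618 = 23,970 g.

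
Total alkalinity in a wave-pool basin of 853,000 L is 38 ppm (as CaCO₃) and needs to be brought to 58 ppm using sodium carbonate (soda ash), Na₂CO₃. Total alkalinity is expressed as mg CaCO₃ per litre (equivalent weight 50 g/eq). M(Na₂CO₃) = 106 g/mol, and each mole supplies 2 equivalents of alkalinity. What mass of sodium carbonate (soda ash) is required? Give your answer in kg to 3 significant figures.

Alkalinity to add: (58 − 38) = 20 mg/L as CaCO₃ × 853,000 L = 17,060 g as CaCO₃.
Equivalents: 17,060 g ÷ 50 g/eq = 341.2 eq.
Each mole of Na₂CO₃ supplies 2 eq, so 341.2 / 2 = 170.6 mol.
Mass: 170.6 mol × 106 g/mol = 18,080 g.

18.1 kg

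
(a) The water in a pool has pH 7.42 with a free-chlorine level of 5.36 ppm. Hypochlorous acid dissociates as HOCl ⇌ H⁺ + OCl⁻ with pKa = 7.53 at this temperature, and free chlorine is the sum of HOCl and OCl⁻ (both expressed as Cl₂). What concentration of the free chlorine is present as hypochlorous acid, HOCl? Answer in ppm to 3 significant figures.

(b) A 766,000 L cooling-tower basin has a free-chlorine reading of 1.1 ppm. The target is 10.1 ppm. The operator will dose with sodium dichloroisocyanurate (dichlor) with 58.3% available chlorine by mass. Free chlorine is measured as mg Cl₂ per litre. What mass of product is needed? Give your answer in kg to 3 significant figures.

(a) 3.02 ppm; (b) 11.8 kg

(a) [OCl⁻]/[HOCl] = 10^(pH − pKa) = 10^(7.42 − 7.53) = 10^-0.11 = 0.7762.
(a) Fraction as HOCl = 1 / (1 + 0.7762) = 0.563.
(a) HOCl = 0.563 × 5.36 ppm = 3.018 ppm.

(b) Chlorine deficit: 10.1 − 1.1 = 9 ppm = 9 mg/L as Cl₂.
(b) Cl₂ equivalent needed: 9 mg/L × 766,000 L = 6,894,000 mg = 6894 g.
(b) Product at 58.3% available chlorine: 6894 / 0.583 = 11,830 g.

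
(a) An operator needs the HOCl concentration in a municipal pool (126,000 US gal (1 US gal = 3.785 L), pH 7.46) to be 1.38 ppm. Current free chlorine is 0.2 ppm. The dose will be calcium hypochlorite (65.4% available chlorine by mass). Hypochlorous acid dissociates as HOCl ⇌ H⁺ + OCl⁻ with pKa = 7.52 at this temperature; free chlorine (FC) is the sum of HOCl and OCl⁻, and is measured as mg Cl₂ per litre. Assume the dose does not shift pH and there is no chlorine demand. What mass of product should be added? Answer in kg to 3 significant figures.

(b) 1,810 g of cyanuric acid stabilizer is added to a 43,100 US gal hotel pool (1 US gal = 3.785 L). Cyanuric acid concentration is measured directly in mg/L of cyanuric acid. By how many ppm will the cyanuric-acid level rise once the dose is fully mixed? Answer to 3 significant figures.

(a) 1.74 kg; (b) 11.1 ppm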